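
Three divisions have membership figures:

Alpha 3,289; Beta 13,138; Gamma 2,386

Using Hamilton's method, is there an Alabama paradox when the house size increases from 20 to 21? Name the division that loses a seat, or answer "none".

At 20 seats: Alpha 3, Beta 14, Gamma 3.
At 21 seats: Alpha 4, Beta 15, Gamma 2.
Gamma drops from 3 to 2.

Gamma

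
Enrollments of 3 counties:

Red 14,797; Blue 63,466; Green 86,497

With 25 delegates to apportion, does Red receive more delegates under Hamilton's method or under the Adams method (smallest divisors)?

Hamilton: Red 2, Blue 10, Green 13.
Adams: Red 3, Blue 9, Green 13.
Red gets 2 under Hamilton and 3 under Adams.

Adams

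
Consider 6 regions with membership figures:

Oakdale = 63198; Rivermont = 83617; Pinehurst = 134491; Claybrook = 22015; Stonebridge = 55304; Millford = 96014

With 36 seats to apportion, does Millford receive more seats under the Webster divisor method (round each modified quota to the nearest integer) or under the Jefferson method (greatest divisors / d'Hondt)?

Jefferson

Webster: Oakdale 5, Rivermont 7, Pinehurst 11, Claybrook 2, Stonebridge 4, Millford 7.
Jefferson: Oakdale 5, Rivermont 7, Pinehurst 11, Claybrook 1, Stonebridge 4, Millford 8.
Millford gets 7 under Webster and 8 under Jefferson.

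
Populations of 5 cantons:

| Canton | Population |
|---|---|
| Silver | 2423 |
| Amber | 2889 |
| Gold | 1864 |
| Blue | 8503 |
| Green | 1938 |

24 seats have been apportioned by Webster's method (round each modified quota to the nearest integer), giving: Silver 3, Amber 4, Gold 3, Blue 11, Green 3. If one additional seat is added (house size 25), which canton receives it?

Priority for the next seat is population ÷ (current seats + 0.5).
Priorities: Silver 692.286, Amber 642.000, Gold 532.571, Blue 739.391, Green 553.714.
Highest priority: Blue.

Blue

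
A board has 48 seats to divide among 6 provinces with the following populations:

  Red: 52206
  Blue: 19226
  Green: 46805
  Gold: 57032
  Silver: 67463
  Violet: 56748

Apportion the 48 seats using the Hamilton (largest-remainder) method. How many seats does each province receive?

Total 299480; standard divisor 299480/48 ≈ 6239.167.
Standard quotas: Red 8.3675, Blue 3.0815, Green 7.5018, Gold 9.1410, Silver 10.8128, Violet 9.0954.
Lower quotas: Red 8, Blue 3, Green 7, Gold 9, Silver 10, Violet 9 (sum 46, leaving 2 seats).
Remainders in descending order: Silver 0.8128, Green 0.5018, Red 0.3675, Gold 0.1410, Violet 0.0954, Blue 0.0815.
The surplus seats go to Silver, Green.

Red 8; Blue 3; Green 8; Gold 9; Silver 11; Violet 9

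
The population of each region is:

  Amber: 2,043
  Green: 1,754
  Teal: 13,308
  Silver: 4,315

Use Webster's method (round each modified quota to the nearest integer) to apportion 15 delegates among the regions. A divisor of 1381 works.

Amber 1; Green 1; Teal 10; Silver 3

With modified divisor 1381: modified quotas Amber 1.479, Green 1.270, Teal 9.636, Silver 3.125.
Rounding to the nearest integer: Amber 1, Green 1, Teal 10, Silver 3 (total 15).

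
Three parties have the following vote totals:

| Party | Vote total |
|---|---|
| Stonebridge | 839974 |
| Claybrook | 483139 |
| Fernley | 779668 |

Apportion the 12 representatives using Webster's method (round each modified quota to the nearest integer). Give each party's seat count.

Stonebridge 5, Claybrook 3, Fernley 4

Standard divisor 2102781/12 ≈ 175231.75; standard quotas: Stonebridge 4.794, Claybrook 2.757, Fernley 4.449.
Rounding to the nearest integer gives Stonebridge 5, Claybrook 3, Fernley 4 — total 12, matching the house size, so no adjustment is needed.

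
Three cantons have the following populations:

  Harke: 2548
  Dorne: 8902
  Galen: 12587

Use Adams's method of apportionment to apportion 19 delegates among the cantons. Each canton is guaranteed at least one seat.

Standard divisor 24037/19 ≈ 1265.105; standard quotas: Harke 2.014, Dorne 7.037, Galen 9.949.
Rounding up gives 3, 8, 10 = 21 seats, so the divisor must be adjusted.
With modified divisor 1300: modified quotas Harke 1.960, Dorne 6.848, Galen 9.682.
Rounding up: Harke 2, Dorne 7, Galen 10 (total 19).

Harke 2, Dorne 7, Galen 10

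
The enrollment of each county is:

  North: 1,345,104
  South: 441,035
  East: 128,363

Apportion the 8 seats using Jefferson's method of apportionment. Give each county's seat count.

Standard divisor 1914502/8 ≈ 239312.75; standard quotas: North 5.621, South 1.843, East 0.536.
Rounding down gives 5, 1, 0 = 6 seats, so the divisor must be adjusted.
With modified divisor 206300: modified quotas North 6.520, South 2.138, East 0.622.
Rounding down: North 6, South 2, East 0 (total 8).

North 6, South 2, East 0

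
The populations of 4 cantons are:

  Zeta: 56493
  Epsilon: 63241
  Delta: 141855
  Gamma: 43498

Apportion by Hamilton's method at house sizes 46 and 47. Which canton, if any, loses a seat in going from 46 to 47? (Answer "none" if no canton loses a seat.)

Gamma

At 46 seats: Zeta 8, Epsilon 10, Delta 21, Gamma 7.
At 47 seats: Zeta 9, Epsilon 10, Delta 22, Gamma 6.
Gamma drops from 7 to 6.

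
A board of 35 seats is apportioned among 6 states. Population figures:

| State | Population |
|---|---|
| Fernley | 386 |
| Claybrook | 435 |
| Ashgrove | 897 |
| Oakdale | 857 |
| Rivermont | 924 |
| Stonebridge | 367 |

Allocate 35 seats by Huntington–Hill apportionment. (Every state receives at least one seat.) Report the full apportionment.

Fernley 4, Claybrook 4, Ashgrove 8, Oakdale 8, Rivermont 8, Stonebridge 3

With divisor 110: modified quotas Fernley 3.509, Claybrook 3.955, Ashgrove 8.155, Oakdale 7.791, Rivermont 8.400, Stonebridge 3.336.
Geometric-mean thresholds: Fernley √(3·4)=3.464, Claybrook √(3·4)=3.464, Ashgrove √(8·9)=8.485, Oakdale √(7·8)=7.483, Rivermont √(8·9)=8.485, Stonebridge √(3·4)=3.464.
Each quota rounded against its threshold gives Fernley 4, Claybrook 4, Ashgrove 8, Oakdale 8, Rivermont 8, Stonebridge 3 (total 35).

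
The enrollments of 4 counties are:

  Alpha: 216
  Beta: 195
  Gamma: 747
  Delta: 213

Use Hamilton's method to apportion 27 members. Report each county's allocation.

Total 1371; standard divisor 1371/27 ≈ 50.778.
Standard quotas: Alpha 4.254, Beta 3.840, Gamma 14.711, Delta 4.195.
Lower quotas: Alpha 4, Beta 3, Gamma 14, Delta 4 (sum 25, leaving 2 seats).
Remainders in descending order: Beta 0.840, Gamma 0.711, Alpha 0.254, Delta 0.195.
The surplus seats go to Beta, Gamma.

Alpha 4; Beta 4; Gamma 15; Delta 4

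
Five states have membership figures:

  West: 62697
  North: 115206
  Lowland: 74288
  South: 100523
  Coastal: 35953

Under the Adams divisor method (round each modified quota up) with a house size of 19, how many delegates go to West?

Standard divisor 388667/19 ≈ 20456.158; standard quotas: West 3.065, North 5.632, Lowland 3.632, South 4.914, Coastal 1.758.
Rounding up gives 4, 6, 4, 5, 2 = 21 seats, so the divisor must be adjusted.
With modified divisor 23900: modified quotas West 2.623, North 4.820, Lowland 3.108, South 4.206, Coastal 1.504.
Rounding up: West 3, North 5, Lowland 4, South 5, Coastal 2 (total 19).
West receives 3.

3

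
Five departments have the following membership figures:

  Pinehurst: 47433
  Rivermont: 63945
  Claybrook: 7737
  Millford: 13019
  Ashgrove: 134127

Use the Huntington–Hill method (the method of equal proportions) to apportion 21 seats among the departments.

Pinehurst 4, Rivermont 5, Claybrook 1, Millford 1, Ashgrove 10

With divisor 13241: modified quotas Pinehurst 3.582, Rivermont 4.829, Claybrook 0.584, Millford 0.983, Ashgrove 10.130.
Geometric-mean thresholds: Pinehurst √(3·4)=3.464, Rivermont √(4·5)=4.472, Claybrook (min 1), Millford (min 1), Ashgrove √(10·11)=10.488.
Each quota rounded against its threshold gives Pinehurst 4, Rivermont 5, Claybrook 1, Millford 1, Ashgrove 10 (total 21).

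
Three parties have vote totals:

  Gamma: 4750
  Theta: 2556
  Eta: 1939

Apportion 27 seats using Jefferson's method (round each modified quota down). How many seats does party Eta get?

6

Standard divisor 9245/27 ≈ 342.407; standard quotas: Gamma 13.872, Theta 7.465, Eta 5.663.
Rounding down gives 13, 7, 5 = 25 seats, so the divisor must be adjusted.
With modified divisor 321: modified quotas Gamma 14.798, Theta 7.963, Eta 6.040.
Rounding down: Gamma 14, Theta 7, Eta 6 (total 27).
Eta receives 6.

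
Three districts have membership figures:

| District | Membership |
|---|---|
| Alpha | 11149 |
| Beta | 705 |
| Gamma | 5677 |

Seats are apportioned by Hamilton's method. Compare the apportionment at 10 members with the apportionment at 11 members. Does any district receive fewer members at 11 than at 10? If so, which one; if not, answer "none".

At 10 seats: Alpha 6, Beta 1, Gamma 3.
At 11 seats: Alpha 7, Beta 0, Gamma 4.
Beta drops from 1 to 0.

Beta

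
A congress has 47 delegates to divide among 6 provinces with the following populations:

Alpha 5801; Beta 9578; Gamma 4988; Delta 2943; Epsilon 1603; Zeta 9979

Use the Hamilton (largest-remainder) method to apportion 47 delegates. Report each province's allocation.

Alpha: 8, Beta: 13, Gamma: 7, Delta: 4, Epsilon: 2, Zeta: 13

Standard divisor: 34892 ÷ 47 ≈ 742.383.
Standard quotas: Alpha 7.8140, Beta 12.9017, Gamma 6.7189, Delta 3.9643, Epsilon 2.1593, Zeta 13.4418.
Lower quotas: Alpha 7, Beta 12, Gamma 6, Delta 3, Epsilon 2, Zeta 13 (sum 43, leaving 4 seats).
Remainders in descending order: Delta 0.9643, Beta 0.9017, Alpha 0.8140, Gamma 0.7189, Zeta 0.4418, Epsilon 0.1593.
Largest remainders: Delta, Beta, Alpha, Gamma receive the extra seats.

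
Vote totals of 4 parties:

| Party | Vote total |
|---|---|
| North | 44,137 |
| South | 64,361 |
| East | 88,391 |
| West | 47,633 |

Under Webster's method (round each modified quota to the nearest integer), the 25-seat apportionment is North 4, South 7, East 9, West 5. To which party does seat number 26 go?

Priority for the next seat is population ÷ (current seats + 0.5).
Priorities: North 9808.222, South 8581.467, East 9304.316, West 8660.545.
Highest priority: North.

North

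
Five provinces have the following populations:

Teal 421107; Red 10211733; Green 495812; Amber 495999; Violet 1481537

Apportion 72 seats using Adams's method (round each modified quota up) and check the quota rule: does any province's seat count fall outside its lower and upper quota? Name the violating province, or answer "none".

Red

Standard quotas: Teal 2.313, Red 56.099, Green 2.724, Amber 2.725, Violet 8.139.
Adams allocation: Teal 3, Red 55, Green 3, Amber 3, Violet 8.
Red has quota 56.099 (lower 56, upper 57) but receives 55 — outside the quota interval.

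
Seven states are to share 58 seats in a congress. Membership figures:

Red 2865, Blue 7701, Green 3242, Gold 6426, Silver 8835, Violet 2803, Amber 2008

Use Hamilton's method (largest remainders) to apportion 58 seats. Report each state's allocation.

Total 33880; standard divisor 33880/58 ≈ 584.138.
Standard quotas: Red 4.9047, Blue 13.1835, Green 5.5501, Gold 11.0008, Silver 15.1249, Violet 4.7985, Amber 3.4375.
Lower quotas: Red 4, Blue 13, Green 5, Gold 11, Silver 15, Violet 4, Amber 3 (sum 55, leaving 3 seats).
Remainders in descending order: Red 0.9047, Violet 0.7985, Green 0.5501, Amber 0.4375, Blue 0.1835, Silver 0.1249, Gold 0.0008.
The surplus seats go to Red, Violet, Green.

Red=5; Blue=13; Green=6; Gold=11; Silver=15; Violet=5; Amber=3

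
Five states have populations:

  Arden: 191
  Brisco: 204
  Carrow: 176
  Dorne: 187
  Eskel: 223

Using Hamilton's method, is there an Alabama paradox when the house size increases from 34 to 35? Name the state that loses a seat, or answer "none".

none

At 34 seats: Arden 7, Brisco 7, Carrow 6, Dorne 6, Eskel 8.
At 35 seats: Arden 7, Brisco 7, Carrow 6, Dorne 7, Eskel 8.
No state's allocation decreased.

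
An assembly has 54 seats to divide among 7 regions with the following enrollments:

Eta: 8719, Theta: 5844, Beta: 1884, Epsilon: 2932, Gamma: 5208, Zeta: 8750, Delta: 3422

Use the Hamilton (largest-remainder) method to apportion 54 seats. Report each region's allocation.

The standard divisor is 36759/54 ≈ 680.722.
Standard quotas: Eta 12.8085, Theta 8.5850, Beta 2.7676, Epsilon 4.3072, Gamma 7.6507, Zeta 12.8540, Delta 5.0270.
Lower quotas: Eta 12, Theta 8, Beta 2, Epsilon 4, Gamma 7, Zeta 12, Delta 5 (sum 50, leaving 4 seats).
Remainders in descending order: Zeta 0.8540, Eta 0.8085, Beta 0.7676, Gamma 0.6507, Theta 0.5850, Epsilon 0.3072, Delta 0.0270.
Largest remainders: Zeta, Eta, Beta, Gamma receive the extra seats.

Eta: 13; Theta: 8; Beta: 3; Epsilon: 4; Gamma: 8; Zeta: 13; Delta: 5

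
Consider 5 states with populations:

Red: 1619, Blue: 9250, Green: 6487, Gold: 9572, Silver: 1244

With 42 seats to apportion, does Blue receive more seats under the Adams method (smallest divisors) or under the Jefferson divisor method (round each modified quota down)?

Jefferson

Adams: Red 3, Blue 13, Green 10, Gold 14, Silver 2.
Jefferson: Red 2, Blue 14, Green 10, Gold 15, Silver 1.
Blue gets 13 under Adams and 14 under Jefferson.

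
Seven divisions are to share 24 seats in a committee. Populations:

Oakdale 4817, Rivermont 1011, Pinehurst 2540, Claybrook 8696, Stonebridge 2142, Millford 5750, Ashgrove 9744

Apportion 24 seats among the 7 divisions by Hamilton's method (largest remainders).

The standard divisor is 34700/24 ≈ 1445.833.
Standard quotas: Oakdale 3.3316, Rivermont 0.6993, Pinehurst 1.7568, Claybrook 6.0145, Stonebridge 1.4815, Millford 3.9769, Ashgrove 6.7394.
Lower quotas: Oakdale 3, Rivermont 0, Pinehurst 1, Claybrook 6, Stonebridge 1, Millford 3, Ashgrove 6 (sum 20, leaving 4 seats).
Remainders in descending order: Millford 0.9769, Pinehurst 0.7568, Ashgrove 0.7394, Rivermont 0.6993, Stonebridge 0.4815, Oakdale 0.3316, Claybrook 0.0145.
The surplus seats go to Millford, Pinehurst, Ashgrove, Rivermont.

Oakdale=3; Rivermont=1; Pinehurst=2; Claybrook=6; Stonebridge=1; Millford=4; Ashgrove=7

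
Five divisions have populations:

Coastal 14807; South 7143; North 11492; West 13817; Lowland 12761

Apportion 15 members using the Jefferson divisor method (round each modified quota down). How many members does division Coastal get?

Standard divisor 60020/15 ≈ 4001.333; standard quotas: Coastal 3.701, South 1.785, North 2.872, West 3.453, Lowland 3.189.
Rounding down gives 3, 1, 2, 3, 3 = 12 seats, so the divisor must be adjusted.
With modified divisor 3500: modified quotas Coastal 4.231, South 2.041, North 3.283, West 3.948, Lowland 3.646.
Rounding down: Coastal 4, South 2, North 3, West 3, Lowland 3 (total 15).
Coastal receives 4.

4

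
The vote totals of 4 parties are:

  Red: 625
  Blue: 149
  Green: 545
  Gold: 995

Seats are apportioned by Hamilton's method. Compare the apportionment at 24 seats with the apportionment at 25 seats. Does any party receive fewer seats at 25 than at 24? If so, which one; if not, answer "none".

Blue

At 24 seats: Red 6, Blue 2, Green 6, Gold 10.
At 25 seats: Red 7, Blue 1, Green 6, Gold 11.
Blue drops from 2 to 1.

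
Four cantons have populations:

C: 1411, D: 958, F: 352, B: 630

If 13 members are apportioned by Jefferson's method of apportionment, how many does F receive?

Standard divisor 3351/13 ≈ 257.769; standard quotas: C 5.474, D 3.717, F 1.366, B 2.444.
Rounding down gives 5, 3, 1, 2 = 11 seats, so the divisor must be adjusted.
With modified divisor 220: modified quotas C 6.414, D 4.355, F 1.600, B 2.864.
Rounding down: C 6, D 4, F 1, B 2 (total 13).
F receives 1.

1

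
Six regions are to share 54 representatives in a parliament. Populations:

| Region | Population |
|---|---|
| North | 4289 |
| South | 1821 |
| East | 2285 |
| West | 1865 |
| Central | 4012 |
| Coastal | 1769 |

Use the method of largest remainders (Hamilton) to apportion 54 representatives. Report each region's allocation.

North 14; South 6; East 8; West 6; Central 14; Coastal 6

Total 16041; standard divisor 16041/54 ≈ 297.056.
Standard quotas: North 14.438, South 6.130, East 7.692, West 6.278, Central 13.506, Coastal 5.955.
Lower quotas: North 14, South 6, East 7, West 6, Central 13, Coastal 5 (sum 51, leaving 3 seats).
Remainders in descending order: Coastal 0.955, East 0.692, Central 0.506, North 0.438, West 0.278, South 0.130.
The surplus seats go to Coastal, East, Central.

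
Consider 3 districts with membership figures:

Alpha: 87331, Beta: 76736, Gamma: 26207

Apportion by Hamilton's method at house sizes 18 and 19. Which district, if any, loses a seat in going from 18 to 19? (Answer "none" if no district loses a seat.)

Gamma

At 18 seats: Alpha 8, Beta 7, Gamma 3.
At 19 seats: Alpha 9, Beta 8, Gamma 2.
Gamma drops from 3 to 2.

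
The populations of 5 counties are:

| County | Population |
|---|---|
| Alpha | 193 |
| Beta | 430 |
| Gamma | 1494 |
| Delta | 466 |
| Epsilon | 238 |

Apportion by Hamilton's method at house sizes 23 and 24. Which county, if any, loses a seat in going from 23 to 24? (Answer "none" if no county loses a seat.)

At 23 seats: Alpha 2, Beta 3, Gamma 12, Delta 4, Epsilon 2.
At 24 seats: Alpha 1, Beta 4, Gamma 13, Delta 4, Epsilon 2.
Alpha drops from 2 to 1.

Alpha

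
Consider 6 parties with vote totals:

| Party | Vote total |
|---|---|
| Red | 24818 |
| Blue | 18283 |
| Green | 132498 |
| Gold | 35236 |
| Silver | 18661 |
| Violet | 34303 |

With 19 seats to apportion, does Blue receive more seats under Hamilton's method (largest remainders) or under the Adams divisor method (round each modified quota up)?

Adams

Hamilton: Red 2, Blue 1, Green 10, Gold 3, Silver 1, Violet 2.
Adams: Red 2, Blue 2, Green 8, Gold 3, Silver 2, Violet 2.
Blue gets 1 under Hamilton and 2 under Adams.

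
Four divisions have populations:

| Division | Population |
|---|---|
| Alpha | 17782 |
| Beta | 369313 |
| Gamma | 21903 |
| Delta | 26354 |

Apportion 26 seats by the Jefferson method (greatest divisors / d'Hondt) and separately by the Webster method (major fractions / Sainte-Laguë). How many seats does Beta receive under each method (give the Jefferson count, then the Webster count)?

23 and 22

Jefferson: Alpha 1, Beta 23, Gamma 1, Delta 1.
Webster: Alpha 1, Beta 22, Gamma 1, Delta 2.
Beta gets 23 under Jefferson and 22 under Webster.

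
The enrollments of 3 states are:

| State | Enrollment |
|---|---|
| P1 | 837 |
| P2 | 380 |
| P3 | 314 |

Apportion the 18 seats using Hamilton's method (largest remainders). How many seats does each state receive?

P1 10, P2 4, P3 4

The standard divisor is 1531/18 ≈ 85.056.
Standard quotas: P1 9.841, P2 4.468, P3 3.692.
Lower quotas: P1 9, P2 4, P3 3 (sum 16, leaving 2 seats).
Remainders in descending order: P1 0.841, P3 0.692, P2 0.468.
The surplus seats go to P1, P3.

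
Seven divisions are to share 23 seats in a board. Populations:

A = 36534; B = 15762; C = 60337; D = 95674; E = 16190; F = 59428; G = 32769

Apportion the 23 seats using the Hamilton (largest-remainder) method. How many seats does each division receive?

The standard divisor is 316694/23 ≈ 13769.304.
Standard quotas: A 2.6533, B 1.1447, C 4.3820, D 6.9484, E 1.1758, F 4.3160, G 2.3799.
Lower quotas: A 2, B 1, C 4, D 6, E 1, F 4, G 2 (sum 20, leaving 3 seats).
Remainders in descending order: D 0.9484, A 0.6533, C 0.3820, G 0.3799, F 0.3160, E 0.1758, B 0.1447.
Largest remainders: D, A, C receive the extra seats.

A 3, B 1, C 5, D 7, E 1, F 4, G 2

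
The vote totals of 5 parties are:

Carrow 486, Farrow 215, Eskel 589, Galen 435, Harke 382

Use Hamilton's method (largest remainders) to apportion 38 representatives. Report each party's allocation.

Standard divisor: 2107 ÷ 38 ≈ 55.447.
Standard quotas: Carrow 8.765, Farrow 3.878, Eskel 10.623, Galen 7.845, Harke 6.889.
Lower quotas: Carrow 8, Farrow 3, Eskel 10, Galen 7, Harke 6 (sum 34, leaving 4 seats).
Remainders in descending order: Harke 0.889, Farrow 0.878, Galen 0.845, Carrow 0.765, Eskel 0.623.
Largest remainders: Harke, Farrow, Galen, Carrow receive the extra seats.

Carrow: 9; Farrow: 4; Eskel: 10; Galen: 8; Harke: 7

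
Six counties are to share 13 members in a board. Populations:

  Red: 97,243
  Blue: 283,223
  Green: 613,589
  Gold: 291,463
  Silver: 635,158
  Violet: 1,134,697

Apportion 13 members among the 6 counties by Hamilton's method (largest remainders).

Red=0, Blue=1, Green=3, Gold=1, Silver=3, Violet=5

Standard divisor: 3055373 ÷ 13 ≈ 235028.692.
Standard quotas: Red 0.4137, Blue 1.2051, Green 2.6107, Gold 1.2401, Silver 2.7025, Violet 4.8279.
Lower quotas: Red 0, Blue 1, Green 2, Gold 1, Silver 2, Violet 4 (sum 10, leaving 3 seats).
Remainders in descending order: Violet 0.8279, Silver 0.7025, Green 0.6107, Red 0.4137, Gold 0.2401, Blue 0.2051.
Largest remainders: Violet, Silver, Green receive the extra seats.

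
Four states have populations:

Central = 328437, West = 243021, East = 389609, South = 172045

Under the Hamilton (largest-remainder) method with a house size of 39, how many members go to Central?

11

Standard divisor: 1133112 ÷ 39 ≈ 29054.154.
Standard quotas: Central 11.3043, West 8.3644, East 13.4098, South 5.9215.
Lower quotas: Central 11, West 8, East 13, South 5 (sum 37, leaving 2 seats).
Remainders in descending order: South 0.9215, East 0.4098, West 0.3644, Central 0.3043.
The surplus seats go to South, East.
Central receives 11.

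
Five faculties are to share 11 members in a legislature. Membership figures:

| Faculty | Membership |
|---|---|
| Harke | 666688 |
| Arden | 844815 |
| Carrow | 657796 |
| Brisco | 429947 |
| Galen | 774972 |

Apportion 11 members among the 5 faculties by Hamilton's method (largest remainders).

Standard divisor: 3374218 ÷ 11 ≈ 306747.091.
Standard quotas: Harke 2.1734, Arden 2.7541, Carrow 2.1444, Brisco 1.4016, Galen 2.5264.
Lower quotas: Harke 2, Arden 2, Carrow 2, Brisco 1, Galen 2 (sum 9, leaving 2 seats).
Remainders in descending order: Arden 0.7541, Galen 0.5264, Brisco 0.4016, Harke 0.1734, Carrow 0.1444.
Largest remainders: Arden, Galen receive the extra seats.

Harke 2, Arden 3, Carrow 2, Brisco 1, Galen 3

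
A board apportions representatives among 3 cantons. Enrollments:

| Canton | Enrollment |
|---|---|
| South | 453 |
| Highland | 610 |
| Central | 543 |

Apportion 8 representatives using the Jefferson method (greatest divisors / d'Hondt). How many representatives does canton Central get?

3

Standard divisor 1606/8 ≈ 200.75; standard quotas: South 2.257, Highland 3.039, Central 2.705.
Rounding down gives 2, 3, 2 = 7 seats, so the divisor must be adjusted.
With modified divisor 170: modified quotas South 2.665, Highland 3.588, Central 3.194.
Rounding down: South 2, Highland 3, Central 3 (total 8).
Central receives 3.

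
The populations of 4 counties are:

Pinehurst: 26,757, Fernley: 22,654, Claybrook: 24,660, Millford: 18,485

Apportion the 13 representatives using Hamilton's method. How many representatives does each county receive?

Pinehurst=4; Fernley=3; Claybrook=3; Millford=3

The standard divisor is 92556/13 ≈ 7119.692.
Standard quotas: Pinehurst 3.7582, Fernley 3.1819, Claybrook 3.4636, Millford 2.5963.
Lower quotas: Pinehurst 3, Fernley 3, Claybrook 3, Millford 2 (sum 11, leaving 2 seats).
Remainders in descending order: Pinehurst 0.7582, Millford 0.5963, Claybrook 0.4636, Fernley 0.1819.
The surplus seats go to Pinehurst, Millford.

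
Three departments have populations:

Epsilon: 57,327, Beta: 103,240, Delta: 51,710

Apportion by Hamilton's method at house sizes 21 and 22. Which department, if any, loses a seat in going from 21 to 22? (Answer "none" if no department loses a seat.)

At 21 seats: Epsilon 6, Beta 10, Delta 5.
At 22 seats: Epsilon 6, Beta 11, Delta 5.
No department's allocation decreased.

none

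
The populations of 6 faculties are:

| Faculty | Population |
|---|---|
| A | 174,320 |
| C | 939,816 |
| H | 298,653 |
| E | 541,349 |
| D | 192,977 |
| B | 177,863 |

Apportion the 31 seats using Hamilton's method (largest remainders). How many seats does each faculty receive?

A=2, C=13, H=4, E=7, D=3, B=2

The standard divisor is 2324978/31 ≈ 74999.29.
Standard quotas: A 2.3243, C 12.5310, H 3.9821, E 7.2181, D 2.5731, B 2.3715.
Lower quotas: A 2, C 12, H 3, E 7, D 2, B 2 (sum 28, leaving 3 seats).
Remainders in descending order: H 0.9821, D 0.5731, C 0.5310, B 0.3715, A 0.3243, E 0.2181.
Largest remainders: H, D, C receive the extra seats.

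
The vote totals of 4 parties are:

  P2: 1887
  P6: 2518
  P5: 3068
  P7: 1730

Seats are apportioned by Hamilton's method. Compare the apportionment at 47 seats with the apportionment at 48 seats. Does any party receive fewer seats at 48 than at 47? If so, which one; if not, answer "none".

none

At 47 seats: P2 9, P6 13, P5 16, P7 9.
At 48 seats: P2 10, P6 13, P5 16, P7 9.
No party's allocation decreased.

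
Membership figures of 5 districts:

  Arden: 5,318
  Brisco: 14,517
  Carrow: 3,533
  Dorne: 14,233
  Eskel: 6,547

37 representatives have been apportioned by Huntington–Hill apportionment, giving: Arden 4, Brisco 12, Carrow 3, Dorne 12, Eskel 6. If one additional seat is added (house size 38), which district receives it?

Arden

Priority for the next seat is population ÷ (√(s·(s+1))).
Priorities: Arden 1189.141, Brisco 1162.290, Carrow 1019.889, Dorne 1139.552, Eskel 1010.224.
Highest priority: Arden.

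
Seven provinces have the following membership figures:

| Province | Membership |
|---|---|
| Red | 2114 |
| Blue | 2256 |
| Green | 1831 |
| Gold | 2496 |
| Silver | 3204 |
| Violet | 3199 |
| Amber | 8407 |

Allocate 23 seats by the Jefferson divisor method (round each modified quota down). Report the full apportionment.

Standard divisor 23507/23 ≈ 1022.043; standard quotas: Red 2.068, Blue 2.207, Green 1.792, Gold 2.442, Silver 3.135, Violet 3.130, Amber 8.226.
Rounding down gives 2, 2, 1, 2, 3, 3, 8 = 21 seats, so the divisor must be adjusted.
With modified divisor 900: modified quotas Red 2.349, Blue 2.507, Green 2.034, Gold 2.773, Silver 3.560, Violet 3.554, Amber 9.341.
Rounding down: Red 2, Blue 2, Green 2, Gold 2, Silver 3, Violet 3, Amber 9 (total 23).

Red 2, Blue 2, Green 2, Gold 2, Silver 3, Violet 3, Amber 9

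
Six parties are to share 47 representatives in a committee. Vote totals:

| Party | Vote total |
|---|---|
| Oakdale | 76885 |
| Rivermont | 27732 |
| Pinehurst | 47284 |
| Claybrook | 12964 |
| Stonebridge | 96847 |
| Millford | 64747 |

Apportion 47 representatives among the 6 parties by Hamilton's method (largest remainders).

Oakdale: 11; Rivermont: 4; Pinehurst: 7; Claybrook: 2; Stonebridge: 14; Millford: 9

The standard divisor is 326459/47 ≈ 6945.936.
Standard quotas: Oakdale 11.0691, Rivermont 3.9926, Pinehurst 6.8074, Claybrook 1.8664, Stonebridge 13.9430, Millford 9.3216.
Lower quotas: Oakdale 11, Rivermont 3, Pinehurst 6, Claybrook 1, Stonebridge 13, Millford 9 (sum 43, leaving 4 seats).
Remainders in descending order: Rivermont 0.9926, Stonebridge 0.9430, Claybrook 0.8664, Pinehurst 0.8074, Millford 0.3216, Oakdale 0.0691.
Largest remainders: Rivermont, Stonebridge, Claybrook, Pinehurst receive the extra seats.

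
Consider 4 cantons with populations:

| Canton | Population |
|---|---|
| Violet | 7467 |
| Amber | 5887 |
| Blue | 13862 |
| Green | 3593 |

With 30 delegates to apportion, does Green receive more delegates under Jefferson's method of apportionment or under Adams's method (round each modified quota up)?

Adams

Jefferson: Violet 7, Amber 6, Blue 14, Green 3.
Adams: Violet 7, Amber 6, Blue 13, Green 4.
Green gets 3 under Jefferson and 4 under Adams.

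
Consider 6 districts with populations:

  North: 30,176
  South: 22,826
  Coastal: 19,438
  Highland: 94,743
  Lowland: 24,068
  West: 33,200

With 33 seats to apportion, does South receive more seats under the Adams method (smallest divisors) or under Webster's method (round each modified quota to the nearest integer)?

Adams

Adams: North 4, South 4, Coastal 3, Highland 13, Lowland 4, West 5.
Webster: North 4, South 3, Coastal 3, Highland 14, Lowland 4, West 5.
South gets 4 under Adams and 3 under Webster.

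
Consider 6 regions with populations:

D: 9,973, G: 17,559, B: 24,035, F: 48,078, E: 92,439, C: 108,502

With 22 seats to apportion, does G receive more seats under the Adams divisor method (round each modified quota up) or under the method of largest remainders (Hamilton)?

Adams: D 1, G 2, B 2, F 4, E 6, C 7.
Hamilton: D 1, G 1, B 2, F 3, E 7, C 8.
G gets 2 under Adams and 1 under Hamilton.

Adams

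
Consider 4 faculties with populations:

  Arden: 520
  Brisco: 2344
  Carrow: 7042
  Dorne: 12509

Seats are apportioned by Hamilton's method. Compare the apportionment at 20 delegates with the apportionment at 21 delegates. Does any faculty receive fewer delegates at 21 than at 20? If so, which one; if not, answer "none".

Arden

At 20 seats: Arden 1, Brisco 2, Carrow 6, Dorne 11.
At 21 seats: Arden 0, Brisco 2, Carrow 7, Dorne 12.
Arden drops from 1 to 0.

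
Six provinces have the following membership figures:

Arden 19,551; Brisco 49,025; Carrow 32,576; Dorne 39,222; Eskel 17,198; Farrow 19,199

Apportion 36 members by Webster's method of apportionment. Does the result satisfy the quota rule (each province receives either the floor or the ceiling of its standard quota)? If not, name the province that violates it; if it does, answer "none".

Standard quotas: Arden 3.982, Brisco 9.984, Carrow 6.634, Dorne 7.988, Eskel 3.502, Farrow 3.910.
Webster allocation: Arden 4, Brisco 10, Carrow 7, Dorne 8, Eskel 3, Farrow 4.
Every allocation lies between the lower and upper quota.

none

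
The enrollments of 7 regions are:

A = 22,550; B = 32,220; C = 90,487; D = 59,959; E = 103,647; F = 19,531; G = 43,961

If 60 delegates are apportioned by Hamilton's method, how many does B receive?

Total 372355; standard divisor 372355/60 ≈ 6205.917.
Standard quotas: A 3.6336, B 5.1918, C 14.5808, D 9.6616, E 16.7013, F 3.1472, G 7.0837.
Lower quotas: A 3, B 5, C 14, D 9, E 16, F 3, G 7 (sum 57, leaving 3 seats).
Remainders in descending order: E 0.7013, D 0.6616, A 0.6336, C 0.5808, B 0.1918, F 0.1472, G 0.0837.
Largest remainders: E, D, A receive the extra seats.
B receives 5.

5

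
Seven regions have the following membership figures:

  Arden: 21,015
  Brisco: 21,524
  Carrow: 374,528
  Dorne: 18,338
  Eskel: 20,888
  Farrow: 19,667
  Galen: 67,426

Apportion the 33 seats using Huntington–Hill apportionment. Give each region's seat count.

With divisor 15616: modified quotas Arden 1.346, Brisco 1.378, Carrow 23.984, Dorne 1.174, Eskel 1.338, Farrow 1.259, Galen 4.318.
Geometric-mean thresholds: Arden √(1·2)=1.414, Brisco √(1·2)=1.414, Carrow √(23·24)=23.495, Dorne √(1·2)=1.414, Eskel √(1·2)=1.414, Farrow √(1·2)=1.414, Galen √(4·5)=4.472.
Each quota rounded against its threshold gives Arden 1, Brisco 1, Carrow 24, Dorne 1, Eskel 1, Farrow 1, Galen 4 (total 33).

Arden=1, Brisco=1, Carrow=24, Dorne=1, Eskel=1, Farrow=1, Galen=4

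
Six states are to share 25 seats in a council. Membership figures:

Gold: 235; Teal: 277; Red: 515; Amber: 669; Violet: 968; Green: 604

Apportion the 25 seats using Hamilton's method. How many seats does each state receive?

Gold: 2, Teal: 2, Red: 4, Amber: 5, Violet: 7, Green: 5

Total 3268; standard divisor 3268/25 ≈ 130.72.
Standard quotas: Gold 1.798, Teal 2.119, Red 3.940, Amber 5.118, Violet 7.405, Green 4.621.
Lower quotas: Gold 1, Teal 2, Red 3, Amber 5, Violet 7, Green 4 (sum 22, leaving 3 seats).
Remainders in descending order: Red 0.940, Gold 0.798, Green 0.621, Violet 0.405, Teal 0.119, Amber 0.118.
Largest remainders: Red, Gold, Green receive the extra seats.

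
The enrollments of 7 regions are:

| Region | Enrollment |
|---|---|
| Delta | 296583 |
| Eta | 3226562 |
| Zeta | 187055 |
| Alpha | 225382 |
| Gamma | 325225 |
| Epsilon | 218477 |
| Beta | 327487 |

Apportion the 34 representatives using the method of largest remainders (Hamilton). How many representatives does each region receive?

Total 4806771; standard divisor 4806771/34 ≈ 141375.618.
Standard quotas: Delta 2.0978, Eta 22.8226, Zeta 1.3231, Alpha 1.5942, Gamma 2.3004, Epsilon 1.5454, Beta 2.3164.
Lower quotas: Delta 2, Eta 22, Zeta 1, Alpha 1, Gamma 2, Epsilon 1, Beta 2 (sum 31, leaving 3 seats).
Remainders in descending order: Eta 0.8226, Alpha 0.5942, Epsilon 0.5454, Zeta 0.3231, Beta 0.3164, Gamma 0.3004, Delta 0.0978.
Largest remainders: Eta, Alpha, Epsilon receive the extra seats.

Delta 2, Eta 23, Zeta 1, Alpha 2, Gamma 2, Epsilon 2, Beta 2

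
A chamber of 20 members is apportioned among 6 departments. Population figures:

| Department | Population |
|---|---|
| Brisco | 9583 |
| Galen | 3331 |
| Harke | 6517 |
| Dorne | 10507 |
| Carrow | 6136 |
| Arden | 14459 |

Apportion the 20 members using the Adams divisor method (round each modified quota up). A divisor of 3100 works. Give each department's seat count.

Brisco 4, Galen 2, Harke 3, Dorne 4, Carrow 2, Arden 5

With modified divisor 3100: modified quotas Brisco 3.091, Galen 1.075, Harke 2.102, Dorne 3.389, Carrow 1.979, Arden 4.664.
Rounding up: Brisco 4, Galen 2, Harke 3, Dorne 4, Carrow 2, Arden 5 (total 20).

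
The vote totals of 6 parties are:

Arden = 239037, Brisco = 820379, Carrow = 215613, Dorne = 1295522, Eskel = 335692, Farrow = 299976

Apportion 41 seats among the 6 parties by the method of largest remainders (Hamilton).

Total 3206219; standard divisor 3206219/41 ≈ 78200.463.
Standard quotas: Arden 3.0567, Brisco 10.4907, Carrow 2.7572, Dorne 16.5667, Eskel 4.2927, Farrow 3.8360.
Lower quotas: Arden 3, Brisco 10, Carrow 2, Dorne 16, Eskel 4, Farrow 3 (sum 38, leaving 3 seats).
Remainders in descending order: Farrow 0.8360, Carrow 0.7572, Dorne 0.5667, Brisco 0.4907, Eskel 0.2927, Arden 0.0567.
The surplus seats go to Farrow, Carrow, Dorne.

Arden 3; Brisco 10; Carrow 3; Dorne 17; Eskel 4; Farrow 4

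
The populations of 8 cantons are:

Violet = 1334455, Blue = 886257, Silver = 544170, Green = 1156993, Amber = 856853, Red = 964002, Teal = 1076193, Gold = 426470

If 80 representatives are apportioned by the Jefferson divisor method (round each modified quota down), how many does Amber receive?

Standard divisor 7245393/80 ≈ 90567.413; standard quotas: Violet 14.734, Blue 9.786, Silver 6.008, Green 12.775, Amber 9.461, Red 10.644, Teal 11.883, Gold 4.709.
Rounding down gives 14, 9, 6, 12, 9, 10, 11, 4 = 75 seats, so the divisor must be adjusted.
With modified divisor 86700: modified quotas Violet 15.392, Blue 10.222, Silver 6.276, Green 13.345, Amber 9.883, Red 11.119, Teal 12.413, Gold 4.919.
Rounding down: Violet 15, Blue 10, Silver 6, Green 13, Amber 9, Red 11, Teal 12, Gold 4 (total 80).
Amber receives 9.

9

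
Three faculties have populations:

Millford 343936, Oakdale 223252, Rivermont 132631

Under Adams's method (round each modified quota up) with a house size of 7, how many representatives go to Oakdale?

2

Standard divisor 699819/7 ≈ 99974.143; standard quotas: Millford 3.440, Oakdale 2.233, Rivermont 1.327.
Rounding up gives 4, 3, 2 = 9 seats, so the divisor must be adjusted.
With modified divisor 123600: modified quotas Millford 2.783, Oakdale 1.806, Rivermont 1.073.
Rounding up: Millford 3, Oakdale 2, Rivermont 2 (total 7).
Oakdale receives 2.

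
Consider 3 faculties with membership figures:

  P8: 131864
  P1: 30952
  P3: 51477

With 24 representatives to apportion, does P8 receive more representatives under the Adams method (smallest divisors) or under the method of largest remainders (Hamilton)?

Hamilton

Adams: P8 14, P1 4, P3 6.
Hamilton: P8 15, P1 3, P3 6.
P8 gets 14 under Adams and 15 under Hamilton.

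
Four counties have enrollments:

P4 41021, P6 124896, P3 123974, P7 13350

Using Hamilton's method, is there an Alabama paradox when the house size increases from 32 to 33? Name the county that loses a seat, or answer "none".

P7

At 32 seats: P4 4, P6 13, P3 13, P7 2.
At 33 seats: P4 4, P6 14, P3 14, P7 1.
P7 drops from 2 to 1.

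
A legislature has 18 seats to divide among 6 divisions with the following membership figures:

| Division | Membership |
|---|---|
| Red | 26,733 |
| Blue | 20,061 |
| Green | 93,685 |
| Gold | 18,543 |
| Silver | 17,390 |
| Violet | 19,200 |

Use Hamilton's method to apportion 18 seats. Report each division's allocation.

Red: 2; Blue: 2; Green: 9; Gold: 2; Silver: 1; Violet: 2

Total 195612; standard divisor 195612/18 ≈ 10867.333.
Standard quotas: Red 2.4599, Blue 1.8460, Green 8.6208, Gold 1.7063, Silver 1.6002, Violet 1.7668.
Lower quotas: Red 2, Blue 1, Green 8, Gold 1, Silver 1, Violet 1 (sum 14, leaving 4 seats).
Remainders in descending order: Blue 0.8460, Violet 0.7668, Gold 0.7063, Green 0.6208, Silver 0.6002, Red 0.4599.
Largest remainders: Blue, Violet, Gold, Green receive the extra seats.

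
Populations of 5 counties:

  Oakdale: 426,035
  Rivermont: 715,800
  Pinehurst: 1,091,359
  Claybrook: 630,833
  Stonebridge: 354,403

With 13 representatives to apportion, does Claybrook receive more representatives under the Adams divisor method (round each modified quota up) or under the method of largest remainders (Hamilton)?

Hamilton

Adams: Oakdale 2, Rivermont 3, Pinehurst 4, Claybrook 2, Stonebridge 2.
Hamilton: Oakdale 2, Rivermont 3, Pinehurst 4, Claybrook 3, Stonebridge 1.
Claybrook gets 2 under Adams and 3 under Hamilton.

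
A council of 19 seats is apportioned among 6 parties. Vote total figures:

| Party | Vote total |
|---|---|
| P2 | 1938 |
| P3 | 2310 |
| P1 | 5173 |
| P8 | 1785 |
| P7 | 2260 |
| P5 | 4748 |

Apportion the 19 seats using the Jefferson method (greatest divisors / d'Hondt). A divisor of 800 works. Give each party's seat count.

P2 2; P3 2; P1 6; P8 2; P7 2; P5 5

With modified divisor 800: modified quotas P2 2.422, P3 2.888, P1 6.466, P8 2.231, P7 2.825, P5 5.935.
Rounding down: P2 2, P3 2, P1 6, P8 2, P7 2, P5 5 (total 19).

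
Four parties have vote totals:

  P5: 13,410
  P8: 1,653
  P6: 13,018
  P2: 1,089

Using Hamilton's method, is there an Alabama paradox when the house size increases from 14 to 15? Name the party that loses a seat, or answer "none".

P2

At 14 seats: P5 6, P8 1, P6 6, P2 1.
At 15 seats: P5 7, P8 1, P6 7, P2 0.
P2 drops from 1 to 0.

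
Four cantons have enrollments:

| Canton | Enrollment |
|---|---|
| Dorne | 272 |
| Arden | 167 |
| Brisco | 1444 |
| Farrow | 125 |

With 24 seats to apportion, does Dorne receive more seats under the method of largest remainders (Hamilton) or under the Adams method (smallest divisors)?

Adams

Hamilton: Dorne 3, Arden 2, Brisco 17, Farrow 2.
Adams: Dorne 4, Arden 2, Brisco 16, Farrow 2.
Dorne gets 3 under Hamilton and 4 under Adams.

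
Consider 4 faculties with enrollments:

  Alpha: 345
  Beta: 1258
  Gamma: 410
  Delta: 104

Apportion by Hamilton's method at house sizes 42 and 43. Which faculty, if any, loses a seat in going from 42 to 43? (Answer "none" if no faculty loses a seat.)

At 42 seats: Alpha 7, Beta 25, Gamma 8, Delta 2.
At 43 seats: Alpha 7, Beta 26, Gamma 8, Delta 2.
No faculty's allocation decreased.

none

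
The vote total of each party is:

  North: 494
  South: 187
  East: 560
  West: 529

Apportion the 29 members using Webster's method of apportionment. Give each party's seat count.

Standard divisor 1770/29 ≈ 61.034; standard quotas: North 8.094, South 3.064, East 9.175, West 8.667.
Rounding to the nearest integer gives North 8, South 3, East 9, West 9 — total 29, matching the house size, so no adjustment is needed.

North=8; South=3; East=9; West=9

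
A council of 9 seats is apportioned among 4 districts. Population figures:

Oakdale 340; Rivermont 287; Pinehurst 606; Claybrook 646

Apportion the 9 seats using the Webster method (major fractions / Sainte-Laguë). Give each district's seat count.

Oakdale: 2, Rivermont: 1, Pinehurst: 3, Claybrook: 3

Standard divisor 1879/9 ≈ 208.778; standard quotas: Oakdale 1.629, Rivermont 1.375, Pinehurst 2.903, Claybrook 3.094.
Rounding to the nearest integer gives Oakdale 2, Rivermont 1, Pinehurst 3, Claybrook 3 — total 9, matching the house size, so no adjustment is needed.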